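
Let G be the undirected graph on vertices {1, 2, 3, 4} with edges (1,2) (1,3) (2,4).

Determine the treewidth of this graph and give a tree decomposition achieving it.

Treewidth 1.
One optimal decomposition is:
Bags: B1 = {2, 4}  B2 = {1, 2}  B3 = {1, 3}
Tree: B1–B2, B2–B3

Each bag holds 2 vertices, so the decomposition has width 1, which upper-bounds the treewidth. Since G has at least one edge (e.g. 4–2), it is not an edgeless graph, so tw(G) ≥ 1. Combining the bounds, tw(G) = 1.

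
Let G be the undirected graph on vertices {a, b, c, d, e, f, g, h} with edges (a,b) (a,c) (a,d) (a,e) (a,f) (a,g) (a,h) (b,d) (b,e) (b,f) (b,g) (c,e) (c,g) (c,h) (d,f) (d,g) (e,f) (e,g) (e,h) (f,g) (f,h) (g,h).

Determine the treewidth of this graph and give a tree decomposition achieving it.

Treewidth 4.
Bags: B1 = {a, b, e, f, g}  B2 = {a, e, f, g, h}  B3 = {a, b, d, f, g}  B4 = {a, c, e, g, h}
Tree: B1–B2, B1–B3, B2–B4

Every bag has size at most 5, so the width is 5 − 1 = 4 and tw(G) ≤ 4. Conversely, {a, c, e, g, h} is a clique of size 5, and the vertices of any clique must share a bag in every tree decomposition; so some bag has ≥ 5 vertices and tw(G) ≥ 4. Therefore the treewidth is 4.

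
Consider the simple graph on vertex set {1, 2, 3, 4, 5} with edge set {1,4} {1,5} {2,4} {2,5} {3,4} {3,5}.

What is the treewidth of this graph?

A width-2 tree decomposition is:
Bags: B1 = {3, 4, 5}  B2 = {2, 4, 5}  B3 = {1, 4, 5}
Tree: B1–B2, B2–B3
Every bag has size at most 3, so the width is 3 − 1 = 2 and tw(G) ≤ 2. The edges 5–3–4–2–5 form a cycle, so G is not a tree and its treewidth is at least 2. Combining the bounds, tw(G) = 2.

2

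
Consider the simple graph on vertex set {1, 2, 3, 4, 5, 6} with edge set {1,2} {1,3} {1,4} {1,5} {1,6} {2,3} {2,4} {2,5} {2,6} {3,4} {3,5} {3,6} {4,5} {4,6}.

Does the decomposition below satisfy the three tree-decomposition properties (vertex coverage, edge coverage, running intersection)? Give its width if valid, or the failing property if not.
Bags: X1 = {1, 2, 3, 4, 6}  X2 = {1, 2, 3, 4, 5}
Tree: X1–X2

Vertex coverage: the bags together contain {1, 2, 3, 4, 5, 6}, the full vertex set. Edge coverage: each edge of G has both endpoints in at least one bag. Running intersection: for every vertex, the bags containing it form a connected subtree. All three properties hold, so this is a valid tree decomposition of width max|bag| − 1 = 4, and hence tw(G) ≤ 4.

Yes; width 4.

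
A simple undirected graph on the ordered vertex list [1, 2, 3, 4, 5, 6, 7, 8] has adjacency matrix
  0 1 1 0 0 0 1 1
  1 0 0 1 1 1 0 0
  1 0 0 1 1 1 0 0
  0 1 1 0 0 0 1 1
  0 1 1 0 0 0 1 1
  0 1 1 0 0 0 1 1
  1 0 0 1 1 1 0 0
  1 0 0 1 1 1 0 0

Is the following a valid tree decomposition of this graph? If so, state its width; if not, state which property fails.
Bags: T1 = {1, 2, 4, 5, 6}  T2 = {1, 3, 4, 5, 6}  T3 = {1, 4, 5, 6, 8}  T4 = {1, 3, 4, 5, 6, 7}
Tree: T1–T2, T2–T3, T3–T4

No — bags containing vertex 3 are not connected in the tree.

A tree decomposition must satisfy three properties: every vertex lies in some bag; for every edge, both endpoints lie together in some bag; and for every vertex, the bags containing it form a connected subtree. Here bags containing vertex 3 are not connected in the tree, so the decomposition is invalid.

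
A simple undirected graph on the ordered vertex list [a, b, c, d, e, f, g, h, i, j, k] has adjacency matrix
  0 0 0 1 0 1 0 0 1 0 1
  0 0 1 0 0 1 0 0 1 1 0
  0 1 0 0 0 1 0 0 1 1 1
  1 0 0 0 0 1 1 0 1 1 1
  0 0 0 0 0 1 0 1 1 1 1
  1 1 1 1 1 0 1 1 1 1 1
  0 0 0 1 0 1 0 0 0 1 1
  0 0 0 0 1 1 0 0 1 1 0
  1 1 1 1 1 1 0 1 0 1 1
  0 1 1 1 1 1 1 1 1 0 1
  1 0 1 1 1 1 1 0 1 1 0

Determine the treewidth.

4

A width-4 tree decomposition is:
Bags: B1 = {d, f, i, j, k}  B2 = {c, f, i, j, k}  B3 = {e, f, i, j, k}  B4 = {b, c, f, i, j}  B5 = {e, f, h, i, j}  B6 = {a, d, f, i, k}  B7 = {d, f, g, j, k}
Tree: B1–B2, B2–B3, B2–B4, B3–B5, B1–B6, B1–B7
The largest bag has 5 vertices, giving width 4; this decomposition certifies tw(G) ≤ 4. Conversely, {d, f, g, j, k} is a clique of size 5, and the vertices of any clique must share a bag in every tree decomposition; so some bag has ≥ 5 vertices and tw(G) ≥ 4. Combining the bounds, tw(G) = 4.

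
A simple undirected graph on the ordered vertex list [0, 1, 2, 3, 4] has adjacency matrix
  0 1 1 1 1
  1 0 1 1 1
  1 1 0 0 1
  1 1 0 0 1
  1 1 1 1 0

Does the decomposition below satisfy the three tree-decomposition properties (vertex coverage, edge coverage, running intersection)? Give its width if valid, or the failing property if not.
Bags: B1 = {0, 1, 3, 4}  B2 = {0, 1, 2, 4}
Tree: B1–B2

Vertex coverage: the bags together contain {0, 1, 2, 3, 4}, the full vertex set. Edge coverage: each edge of G has both endpoints in at least one bag. Running intersection: for every vertex, the bags containing it form a connected subtree. All three properties hold, so this is a valid tree decomposition of width max|bag| − 1 = 3, and hence tw(G) ≤ 3.

Yes; width 3.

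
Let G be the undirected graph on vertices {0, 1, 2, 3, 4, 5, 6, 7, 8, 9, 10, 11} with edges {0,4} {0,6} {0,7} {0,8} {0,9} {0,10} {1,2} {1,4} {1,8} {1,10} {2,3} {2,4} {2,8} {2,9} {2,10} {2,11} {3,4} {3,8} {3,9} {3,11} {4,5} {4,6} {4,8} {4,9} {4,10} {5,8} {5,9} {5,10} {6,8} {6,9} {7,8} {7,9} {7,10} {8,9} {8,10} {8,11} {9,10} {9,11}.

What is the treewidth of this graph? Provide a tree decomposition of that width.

Treewidth 4.
Bags: B1 = {0, 4, 8, 9, 10}  B2 = {4, 5, 8, 9, 10}  B3 = {2, 4, 8, 9, 10}  B4 = {2, 3, 4, 8, 9}  B5 = {0, 7, 8, 9, 10}  B6 = {2, 3, 8, 9, 11}  B7 = {1, 2, 4, 8, 10}  B8 = {0, 4, 6, 8, 9}
Tree: B1–B2, B2–B3, B3–B4, B1–B5, B4–B6, B3–B7, B1–B8

The largest bag has 5 vertices, giving width 4; this decomposition certifies tw(G) ≤ 4. Conversely, {1, 2, 4, 8, 10} is a clique of size 5, and the vertices of any clique must share a bag in every tree decomposition; so some bag has ≥ 5 vertices and tw(G) ≥ 4. Hence tw(G) = 4 exactly.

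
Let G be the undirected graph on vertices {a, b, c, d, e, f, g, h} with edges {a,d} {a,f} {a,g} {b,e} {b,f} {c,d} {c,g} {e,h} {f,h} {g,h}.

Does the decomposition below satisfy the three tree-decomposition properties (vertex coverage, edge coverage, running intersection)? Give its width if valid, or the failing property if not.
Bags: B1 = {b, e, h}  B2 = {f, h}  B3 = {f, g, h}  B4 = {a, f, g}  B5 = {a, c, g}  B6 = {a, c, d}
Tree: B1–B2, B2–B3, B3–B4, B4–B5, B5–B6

A tree decomposition must satisfy three properties: every vertex lies in some bag; for every edge, both endpoints lie together in some bag; and for every vertex, the bags containing it form a connected subtree. Here edge (b,f) lies in no bag, so the decomposition is invalid.

No — edge (b,f) lies in no bag.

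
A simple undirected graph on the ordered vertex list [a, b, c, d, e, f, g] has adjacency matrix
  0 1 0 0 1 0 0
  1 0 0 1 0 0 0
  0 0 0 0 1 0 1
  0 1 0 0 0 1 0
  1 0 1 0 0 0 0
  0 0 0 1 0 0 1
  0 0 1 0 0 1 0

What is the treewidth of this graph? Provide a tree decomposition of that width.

Every bag has size at most 3, so the width is 3 − 1 = 2 and tw(G) ≤ 2. The edges g–f–d–b–a–e–c–g form a cycle, so G is not a tree and its treewidth is at least 2. Hence tw(G) = 2 exactly.

Treewidth 2.
One optimal decomposition is:
Bags: B1 = {d, f, g}  B2 = {b, d, g}  B3 = {a, b, g}  B4 = {a, e, g}  B5 = {c, e, g}
Tree: B1–B2, B2–B3, B3–B4, B4–B5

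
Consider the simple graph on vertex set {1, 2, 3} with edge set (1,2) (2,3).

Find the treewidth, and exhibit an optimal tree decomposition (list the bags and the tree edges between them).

Each bag holds 2 vertices, so the decomposition has width 1, which upper-bounds the treewidth. G has an edge, so its treewidth is at least 1. Therefore the treewidth is 1.

Treewidth 1.
Bags: B1 = {1, 2}  B2 = {2, 3}
Tree: B1–B2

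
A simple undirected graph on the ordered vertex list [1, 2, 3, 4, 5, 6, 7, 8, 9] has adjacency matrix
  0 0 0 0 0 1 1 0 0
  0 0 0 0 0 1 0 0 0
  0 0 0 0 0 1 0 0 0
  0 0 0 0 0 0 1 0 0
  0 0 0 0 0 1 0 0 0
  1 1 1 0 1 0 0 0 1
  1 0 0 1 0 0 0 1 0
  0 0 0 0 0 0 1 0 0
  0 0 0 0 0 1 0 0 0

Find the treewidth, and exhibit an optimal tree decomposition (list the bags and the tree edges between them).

Treewidth 1.
One such decomposition:
Bags: B1 = {1, 7}  B2 = {1, 6}  B3 = {7, 8}  B4 = {5, 6}  B5 = {3, 6}  B6 = {4, 7}  B7 = {6, 9}  B8 = {2, 6}
Tree: B1–B2, B1–B3, B2–B4, B2–B5, B1–B6, B4–B7, B7–B8

The largest bag has 2 vertices, giving width 1; this decomposition certifies tw(G) ≤ 1. Since G has at least one edge (e.g. 7–1), it is not an edgeless graph, so tw(G) ≥ 1. Hence tw(G) = 1 exactly.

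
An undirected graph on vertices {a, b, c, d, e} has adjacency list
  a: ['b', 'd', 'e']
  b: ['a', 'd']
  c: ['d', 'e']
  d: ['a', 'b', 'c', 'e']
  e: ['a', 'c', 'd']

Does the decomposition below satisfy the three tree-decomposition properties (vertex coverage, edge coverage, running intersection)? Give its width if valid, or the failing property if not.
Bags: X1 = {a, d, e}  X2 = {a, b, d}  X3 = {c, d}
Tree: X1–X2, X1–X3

No — edge (e,c) lies in no bag.

A tree decomposition must satisfy three properties: every vertex lies in some bag; for every edge, both endpoints lie together in some bag; and for every vertex, the bags containing it form a connected subtree. Here edge (e,c) lies in no bag, so the decomposition is invalid.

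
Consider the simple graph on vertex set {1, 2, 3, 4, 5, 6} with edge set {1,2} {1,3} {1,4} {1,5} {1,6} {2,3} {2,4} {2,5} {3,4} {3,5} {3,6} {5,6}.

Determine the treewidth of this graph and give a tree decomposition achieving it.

Treewidth 3.
One such decomposition:
Bags: B1 = {1, 2, 3, 4}  B2 = {1, 2, 3, 5}  B3 = {1, 3, 5, 6}
Tree: B1–B2, B2–B3

Every bag has size at most 4, so the width is 4 − 1 = 3 and tw(G) ≤ 3. Conversely, {1, 2, 3, 4} is a clique of size 4, and the vertices of any clique must share a bag in every tree decomposition; so some bag has ≥ 4 vertices and tw(G) ≥ 3. Hence tw(G) = 3 exactly.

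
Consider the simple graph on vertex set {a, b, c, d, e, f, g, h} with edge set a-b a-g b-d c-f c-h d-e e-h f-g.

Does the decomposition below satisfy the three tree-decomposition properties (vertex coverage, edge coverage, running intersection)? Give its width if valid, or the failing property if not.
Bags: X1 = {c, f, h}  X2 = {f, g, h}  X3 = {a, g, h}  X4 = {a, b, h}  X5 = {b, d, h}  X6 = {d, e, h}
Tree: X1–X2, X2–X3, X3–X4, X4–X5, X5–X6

Yes; width 2.

Every vertex of G appears in some bag (union = {a, b, c, d, e, f, g, h}); every edge is covered by a bag; and for each vertex v the set of bags containing v is connected in the bag tree. The decomposition is therefore valid. The largest bag has 3 vertices, so the width is 2.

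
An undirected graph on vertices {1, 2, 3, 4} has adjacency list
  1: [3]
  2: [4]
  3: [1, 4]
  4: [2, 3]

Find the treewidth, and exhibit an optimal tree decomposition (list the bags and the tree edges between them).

Treewidth 1.
One optimal decomposition is:
Bags: B1 = {2, 4}  B2 = {3, 4}  B3 = {1, 3}
Tree: B1–B2, B2–B3

The largest bag has 2 vertices, giving width 1; this decomposition certifies tw(G) ≤ 1. Since G has at least one edge (e.g. 2–4), it is not an edgeless graph, so tw(G) ≥ 1. Therefore the treewidth is 1.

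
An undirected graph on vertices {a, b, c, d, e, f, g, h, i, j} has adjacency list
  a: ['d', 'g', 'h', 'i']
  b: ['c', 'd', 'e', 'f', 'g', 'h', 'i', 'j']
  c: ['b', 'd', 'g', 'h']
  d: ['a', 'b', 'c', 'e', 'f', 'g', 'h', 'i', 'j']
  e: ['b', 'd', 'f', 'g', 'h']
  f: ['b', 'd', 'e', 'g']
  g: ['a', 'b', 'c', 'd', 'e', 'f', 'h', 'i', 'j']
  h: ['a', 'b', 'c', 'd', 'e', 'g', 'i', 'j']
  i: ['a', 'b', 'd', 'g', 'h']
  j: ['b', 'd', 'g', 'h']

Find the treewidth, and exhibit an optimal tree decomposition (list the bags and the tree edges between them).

Treewidth 4.
One such decomposition:
Bags: B1 = {b, d, e, g, h}  B2 = {b, d, e, f, g}  B3 = {b, c, d, g, h}  B4 = {b, d, g, h, j}  B5 = {b, d, g, h, i}  B6 = {a, d, g, h, i}
Tree: B1–B2, B1–B3, B1–B4, B3–B5, B5–B6

Every bag has size at most 5, so the width is 5 − 1 = 4 and tw(G) ≤ 4. For the lower bound, the 5 vertices {a, d, g, h, i} are pairwise adjacent, and any tree decomposition puts a clique entirely inside one bag — forcing width ≥ 4. The upper and lower bounds meet at 4, so that is the treewidth.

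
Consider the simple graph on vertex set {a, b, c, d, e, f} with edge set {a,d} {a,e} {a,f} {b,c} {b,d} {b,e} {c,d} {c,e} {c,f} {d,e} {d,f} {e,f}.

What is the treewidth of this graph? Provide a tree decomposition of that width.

Every bag has size at most 4, so the width is 4 − 1 = 3 and tw(G) ≤ 3. On the other hand G contains the 4-clique {c, d, e, f}. A clique must lie in a single bag of any decomposition, so no decomposition can have width below 3. Combining the bounds, tw(G) = 3.

Treewidth 3.
Bags: B1 = {a, d, e, f}  B2 = {c, d, e, f}  B3 = {b, c, d, e}
Tree: B1–B2, B2–B3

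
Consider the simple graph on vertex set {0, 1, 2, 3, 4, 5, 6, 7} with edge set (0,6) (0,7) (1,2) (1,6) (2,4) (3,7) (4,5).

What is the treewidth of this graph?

1

A width-1 tree decomposition is:
Bags: B1 = {3, 7}  B2 = {0, 7}  B3 = {0, 6}  B4 = {1, 6}  B5 = {1, 2}  B6 = {2, 4}  B7 = {4, 5}
Tree: B1–B2, B2–B3, B3–B4, B4–B5, B5–B6, B6–B7
Each bag holds 2 vertices, so the decomposition has width 1, which upper-bounds the treewidth. G has an edge, so its treewidth is at least 1. Combining the bounds, tw(G) = 1.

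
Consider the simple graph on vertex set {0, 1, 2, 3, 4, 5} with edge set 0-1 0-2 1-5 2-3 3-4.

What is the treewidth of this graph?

A width-1 tree decomposition is:
Bags: B1 = {3, 4}  B2 = {2, 3}  B3 = {0, 2}  B4 = {0, 1}  B5 = {1, 5}
Tree: B1–B2, B2–B3, B3–B4, B4–B5
Each bag holds 2 vertices, so the decomposition has width 1, which upper-bounds the treewidth. G has an edge, so its treewidth is at least 1. Therefore the treewidth is 1.

1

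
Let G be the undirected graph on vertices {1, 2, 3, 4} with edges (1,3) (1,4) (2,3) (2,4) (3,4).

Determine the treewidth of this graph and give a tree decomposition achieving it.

The largest bag has 3 vertices, giving width 2; this decomposition certifies tw(G) ≤ 2. For the lower bound, the 3 vertices {1, 3, 4} are pairwise adjacent, and any tree decomposition puts a clique entirely inside one bag — forcing width ≥ 2. The upper and lower bounds meet at 2, so that is the treewidth.

Treewidth 2.
One optimal decomposition is:
Bags: B1 = {1, 3, 4}  B2 = {2, 3, 4}
Tree: B1–B2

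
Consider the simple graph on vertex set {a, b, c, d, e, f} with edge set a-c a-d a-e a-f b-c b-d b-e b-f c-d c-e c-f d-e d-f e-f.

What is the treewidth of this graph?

A width-4 tree decomposition is:
Bags: B1 = {a, c, d, e, f}  B2 = {b, c, d, e, f}
Tree: B1–B2
The largest bag has 5 vertices, giving width 4; this decomposition certifies tw(G) ≤ 4. On the other hand G contains the 5-clique {a, c, d, e, f}. A clique must lie in a single bag of any decomposition, so no decomposition can have width below 4. The upper and lower bounds meet at 4, so that is the treewidth.

4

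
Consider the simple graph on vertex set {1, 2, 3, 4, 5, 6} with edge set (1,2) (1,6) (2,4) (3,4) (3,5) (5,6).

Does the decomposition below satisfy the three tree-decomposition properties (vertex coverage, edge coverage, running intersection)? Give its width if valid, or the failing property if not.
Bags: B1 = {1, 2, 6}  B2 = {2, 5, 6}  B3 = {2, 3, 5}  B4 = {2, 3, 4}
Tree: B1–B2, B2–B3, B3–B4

Yes; width 2.

Vertex coverage: the bags together contain {1, 2, 3, 4, 5, 6}, the full vertex set. Edge coverage: each edge of G has both endpoints in at least one bag. Running intersection: for every vertex, the bags containing it form a connected subtree. All three properties hold, so this is a valid tree decomposition of width max|bag| − 1 = 2, and hence tw(G) ≤ 2.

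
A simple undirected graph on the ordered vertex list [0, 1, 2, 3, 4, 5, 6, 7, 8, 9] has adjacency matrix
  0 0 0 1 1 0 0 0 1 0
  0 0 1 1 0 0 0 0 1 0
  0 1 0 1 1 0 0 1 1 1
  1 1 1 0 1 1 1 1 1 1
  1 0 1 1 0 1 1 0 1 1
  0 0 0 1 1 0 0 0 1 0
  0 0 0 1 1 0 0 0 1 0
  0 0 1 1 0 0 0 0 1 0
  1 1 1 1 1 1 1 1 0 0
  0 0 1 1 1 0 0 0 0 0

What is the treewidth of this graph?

A width-3 tree decomposition is:
Bags: B1 = {2, 3, 4, 8}  B2 = {3, 4, 6, 8}  B3 = {1, 2, 3, 8}  B4 = {2, 3, 7, 8}  B5 = {3, 4, 5, 8}  B6 = {0, 3, 4, 8}  B7 = {2, 3, 4, 9}
Tree: B1–B2, B1–B3, B3–B4, B2–B5, B5–B6, B1–B7
Every bag has size at most 4, so the width is 4 − 1 = 3 and tw(G) ≤ 3. Conversely, {1, 2, 3, 8} is a clique of size 4, and the vertices of any clique must share a bag in every tree decomposition; so some bag has ≥ 4 vertices and tw(G) ≥ 3. The upper and lower bounds meet at 3, so that is the treewidth.

3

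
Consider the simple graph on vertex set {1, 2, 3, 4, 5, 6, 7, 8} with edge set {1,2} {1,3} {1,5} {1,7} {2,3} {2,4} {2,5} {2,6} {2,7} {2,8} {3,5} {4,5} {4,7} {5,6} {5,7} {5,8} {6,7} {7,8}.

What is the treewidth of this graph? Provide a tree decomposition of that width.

Every bag has size at most 4, so the width is 4 − 1 = 3 and tw(G) ≤ 3. On the other hand G contains the 4-clique {1, 2, 3, 5}. A clique must lie in a single bag of any decomposition, so no decomposition can have width below 3. Therefore the treewidth is 3.

Treewidth 3.
Bags: B1 = {1, 2, 5, 7}  B2 = {2, 5, 7, 8}  B3 = {2, 5, 6, 7}  B4 = {2, 4, 5, 7}  B5 = {1, 2, 3, 5}
Tree: B1–B2, B1–B3, B2–B4, B1–B5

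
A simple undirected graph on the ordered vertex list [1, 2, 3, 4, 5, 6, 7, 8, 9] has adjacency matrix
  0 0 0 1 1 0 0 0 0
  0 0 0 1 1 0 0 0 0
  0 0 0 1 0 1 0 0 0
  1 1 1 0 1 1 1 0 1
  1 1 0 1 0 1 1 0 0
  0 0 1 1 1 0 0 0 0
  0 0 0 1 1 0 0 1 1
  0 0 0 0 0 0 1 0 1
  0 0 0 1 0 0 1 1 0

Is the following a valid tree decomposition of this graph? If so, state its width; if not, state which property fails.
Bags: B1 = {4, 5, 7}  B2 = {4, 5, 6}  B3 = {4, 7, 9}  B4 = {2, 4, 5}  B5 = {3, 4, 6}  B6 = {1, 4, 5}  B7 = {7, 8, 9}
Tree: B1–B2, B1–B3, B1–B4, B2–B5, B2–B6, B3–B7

Yes; width 2.

Checking the three conditions: (i) the bags cover all of {1, 2, 3, 4, 5, 6, 7, 8, 9}; (ii) for each edge, some bag contains both endpoints; (iii) the bags containing any fixed vertex form a subtree. All hold, so the decomposition is valid with width 3 − 1 = 2.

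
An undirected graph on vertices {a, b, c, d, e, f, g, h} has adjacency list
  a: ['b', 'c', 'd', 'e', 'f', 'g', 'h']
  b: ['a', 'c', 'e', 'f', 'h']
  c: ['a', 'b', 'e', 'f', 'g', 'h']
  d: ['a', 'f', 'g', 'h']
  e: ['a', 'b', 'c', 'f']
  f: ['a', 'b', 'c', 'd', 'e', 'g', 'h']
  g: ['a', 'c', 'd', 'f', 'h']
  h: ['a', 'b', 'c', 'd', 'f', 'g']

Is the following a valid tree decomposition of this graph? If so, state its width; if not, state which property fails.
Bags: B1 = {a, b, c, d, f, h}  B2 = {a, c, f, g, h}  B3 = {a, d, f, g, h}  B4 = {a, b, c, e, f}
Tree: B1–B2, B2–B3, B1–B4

No — bags containing vertex d are not connected in the tree.

A tree decomposition must satisfy three properties: every vertex lies in some bag; for every edge, both endpoints lie together in some bag; and for every vertex, the bags containing it form a connected subtree. Here bags containing vertex d are not connected in the tree, so the decomposition is invalid.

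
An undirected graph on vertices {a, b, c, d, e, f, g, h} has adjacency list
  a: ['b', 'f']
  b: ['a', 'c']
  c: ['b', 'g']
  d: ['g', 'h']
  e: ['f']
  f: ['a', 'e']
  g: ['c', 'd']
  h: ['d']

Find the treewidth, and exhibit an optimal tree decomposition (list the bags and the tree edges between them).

Treewidth 1.
Bags: B1 = {e, f}  B2 = {a, f}  B3 = {a, b}  B4 = {b, c}  B5 = {c, g}  B6 = {d, g}  B7 = {d, h}
Tree: B1–B2, B2–B3, B3–B4, B4–B5, B5–B6, B6–B7

Every bag has size at most 2, so the width is 2 − 1 = 1 and tw(G) ≤ 1. Any graph with an edge has treewidth ≥ 1, and G has the edge e–f. Hence tw(G) = 1 exactly.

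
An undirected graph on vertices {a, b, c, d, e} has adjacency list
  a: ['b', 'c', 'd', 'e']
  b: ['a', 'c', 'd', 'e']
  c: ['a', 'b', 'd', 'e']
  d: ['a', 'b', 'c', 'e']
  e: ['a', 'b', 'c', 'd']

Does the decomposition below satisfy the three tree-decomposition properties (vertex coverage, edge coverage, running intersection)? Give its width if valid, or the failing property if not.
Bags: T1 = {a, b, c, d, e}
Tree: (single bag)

Yes; width 4.

Checking the three conditions: (i) the bags cover all of {a, b, c, d, e}; (ii) for each edge, some bag contains both endpoints; (iii) the bags containing any fixed vertex form a subtree. All hold, so the decomposition is valid with width 5 − 1 = 4.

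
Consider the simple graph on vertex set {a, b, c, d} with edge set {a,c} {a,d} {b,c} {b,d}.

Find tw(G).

2

A width-2 tree decomposition is:
Bags: B1 = {a, c, d}  B2 = {b, c, d}
Tree: B1–B2
The largest bag has 3 vertices, giving width 2; this decomposition certifies tw(G) ≤ 2. The edges c–a–d–b–c form a cycle, so G is not a tree and its treewidth is at least 2. The upper and lower bounds meet at 2, so that is the treewidth.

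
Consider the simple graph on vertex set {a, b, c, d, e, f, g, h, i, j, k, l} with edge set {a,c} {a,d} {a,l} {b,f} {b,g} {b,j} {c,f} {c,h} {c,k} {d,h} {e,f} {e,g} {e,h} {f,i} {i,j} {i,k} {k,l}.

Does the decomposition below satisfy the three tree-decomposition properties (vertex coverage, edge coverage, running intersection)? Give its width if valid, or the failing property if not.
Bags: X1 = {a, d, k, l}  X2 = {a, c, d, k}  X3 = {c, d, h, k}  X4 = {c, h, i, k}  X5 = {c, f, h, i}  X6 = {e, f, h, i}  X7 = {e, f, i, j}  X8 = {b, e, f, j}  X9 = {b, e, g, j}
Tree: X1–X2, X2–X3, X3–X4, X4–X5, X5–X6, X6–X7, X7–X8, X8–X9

Checking the three conditions: (i) the bags cover all of {a, b, c, d, e, f, g, h, i, j, k, l}; (ii) for each edge, some bag contains both endpoints; (iii) the bags containing any fixed vertex form a subtree. All hold, so the decomposition is valid with width 4 − 1 = 3.

Yes; width 3.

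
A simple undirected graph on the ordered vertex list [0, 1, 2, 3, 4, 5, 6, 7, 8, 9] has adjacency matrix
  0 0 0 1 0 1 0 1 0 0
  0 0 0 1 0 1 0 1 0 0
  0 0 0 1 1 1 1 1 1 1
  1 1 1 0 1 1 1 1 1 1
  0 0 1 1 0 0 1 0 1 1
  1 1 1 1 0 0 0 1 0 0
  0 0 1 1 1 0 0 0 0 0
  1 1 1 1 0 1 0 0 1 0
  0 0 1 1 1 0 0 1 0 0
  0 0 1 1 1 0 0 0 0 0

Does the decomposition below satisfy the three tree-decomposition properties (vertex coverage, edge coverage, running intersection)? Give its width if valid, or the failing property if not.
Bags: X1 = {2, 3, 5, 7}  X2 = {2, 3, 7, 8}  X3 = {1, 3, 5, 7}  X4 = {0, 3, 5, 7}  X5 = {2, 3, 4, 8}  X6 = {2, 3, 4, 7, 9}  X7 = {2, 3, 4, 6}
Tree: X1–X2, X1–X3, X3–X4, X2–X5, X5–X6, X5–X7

No — bags containing vertex 7 are not connected in the tree.

A tree decomposition must satisfy three properties: every vertex lies in some bag; for every edge, both endpoints lie together in some bag; and for every vertex, the bags containing it form a connected subtree. Here bags containing vertex 7 are not connected in the tree, so the decomposition is invalid.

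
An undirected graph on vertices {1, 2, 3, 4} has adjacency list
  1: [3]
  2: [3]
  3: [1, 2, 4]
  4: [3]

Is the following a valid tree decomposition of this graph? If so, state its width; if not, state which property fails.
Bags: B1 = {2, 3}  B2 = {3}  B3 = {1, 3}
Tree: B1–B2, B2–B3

No — vertex 4 appears in no bag.

A tree decomposition must satisfy three properties: every vertex lies in some bag; for every edge, both endpoints lie together in some bag; and for every vertex, the bags containing it form a connected subtree. Here vertex 4 appears in no bag, so the decomposition is invalid.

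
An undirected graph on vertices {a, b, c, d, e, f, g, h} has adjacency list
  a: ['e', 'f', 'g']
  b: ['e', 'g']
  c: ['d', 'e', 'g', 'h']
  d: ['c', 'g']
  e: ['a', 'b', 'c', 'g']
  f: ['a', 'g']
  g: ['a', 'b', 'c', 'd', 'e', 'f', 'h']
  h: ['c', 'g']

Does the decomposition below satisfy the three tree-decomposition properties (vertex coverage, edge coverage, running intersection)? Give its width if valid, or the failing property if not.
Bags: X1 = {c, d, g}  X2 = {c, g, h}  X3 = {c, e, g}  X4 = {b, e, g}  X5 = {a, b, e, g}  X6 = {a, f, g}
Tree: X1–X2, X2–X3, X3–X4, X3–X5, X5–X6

No — bags containing vertex b are not connected in the tree.

A tree decomposition must satisfy three properties: every vertex lies in some bag; for every edge, both endpoints lie together in some bag; and for every vertex, the bags containing it form a connected subtree. Here bags containing vertex b are not connected in the tree, so the decomposition is invalid.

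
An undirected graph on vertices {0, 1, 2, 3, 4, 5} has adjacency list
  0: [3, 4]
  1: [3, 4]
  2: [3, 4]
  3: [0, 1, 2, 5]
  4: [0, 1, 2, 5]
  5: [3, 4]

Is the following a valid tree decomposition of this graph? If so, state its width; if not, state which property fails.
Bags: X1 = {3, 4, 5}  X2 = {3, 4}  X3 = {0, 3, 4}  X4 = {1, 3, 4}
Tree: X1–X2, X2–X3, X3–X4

No — vertex 2 appears in no bag.

A tree decomposition must satisfy three properties: every vertex lies in some bag; for every edge, both endpoints lie together in some bag; and for every vertex, the bags containing it form a connected subtree. Here vertex 2 appears in no bag, so the decomposition is invalid.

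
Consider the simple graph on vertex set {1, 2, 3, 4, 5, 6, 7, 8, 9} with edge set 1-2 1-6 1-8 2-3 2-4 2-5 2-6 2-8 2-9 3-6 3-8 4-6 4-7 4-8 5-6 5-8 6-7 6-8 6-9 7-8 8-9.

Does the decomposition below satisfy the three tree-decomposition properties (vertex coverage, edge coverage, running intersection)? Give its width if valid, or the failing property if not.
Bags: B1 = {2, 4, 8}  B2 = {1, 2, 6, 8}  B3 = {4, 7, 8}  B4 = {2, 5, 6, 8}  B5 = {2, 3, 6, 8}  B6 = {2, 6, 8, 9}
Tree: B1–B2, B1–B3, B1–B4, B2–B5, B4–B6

No — edge (6,4) lies in no bag.

A tree decomposition must satisfy three properties: every vertex lies in some bag; for every edge, both endpoints lie together in some bag; and for every vertex, the bags containing it form a connected subtree. Here edge (6,4) lies in no bag, so the decomposition is invalid.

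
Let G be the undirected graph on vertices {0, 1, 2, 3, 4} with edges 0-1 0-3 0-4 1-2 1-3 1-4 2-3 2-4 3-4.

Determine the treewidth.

A width-3 tree decomposition is:
Bags: B1 = {0, 1, 3, 4}  B2 = {1, 2, 3, 4}
Tree: B1–B2
The largest bag has 4 vertices, giving width 3; this decomposition certifies tw(G) ≤ 3. For the lower bound, the 4 vertices {0, 1, 3, 4} are pairwise adjacent, and any tree decomposition puts a clique entirely inside one bag — forcing width ≥ 3. The upper and lower bounds meet at 3, so that is the treewidth.

3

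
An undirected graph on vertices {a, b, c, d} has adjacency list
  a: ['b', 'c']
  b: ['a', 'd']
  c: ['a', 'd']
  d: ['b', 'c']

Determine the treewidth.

A width-2 tree decomposition is:
Bags: B1 = {a, c, d}  B2 = {a, b, d}
Tree: B1–B2
Each bag holds 3 vertices, so the decomposition has width 2, which upper-bounds the treewidth. Since a–c–d–b–a is a cycle in G, G is not acyclic. Forests are exactly the graphs of treewidth ≤ 1, so tw(G) ≥ 2. The upper and lower bounds meet at 2, so that is the treewidth.

2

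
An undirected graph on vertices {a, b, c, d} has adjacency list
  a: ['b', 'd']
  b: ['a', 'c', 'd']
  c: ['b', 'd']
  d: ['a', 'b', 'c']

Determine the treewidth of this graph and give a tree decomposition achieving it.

Treewidth 2.
Bags: B1 = {a, b, d}  B2 = {b, c, d}
Tree: B1–B2

Every bag has size at most 3, so the width is 3 − 1 = 2 and tw(G) ≤ 2. Conversely, {b, c, d} is a clique of size 3, and the vertices of any clique must share a bag in every tree decomposition; so some bag has ≥ 3 vertices and tw(G) ≥ 2. Therefore the treewidth is 2.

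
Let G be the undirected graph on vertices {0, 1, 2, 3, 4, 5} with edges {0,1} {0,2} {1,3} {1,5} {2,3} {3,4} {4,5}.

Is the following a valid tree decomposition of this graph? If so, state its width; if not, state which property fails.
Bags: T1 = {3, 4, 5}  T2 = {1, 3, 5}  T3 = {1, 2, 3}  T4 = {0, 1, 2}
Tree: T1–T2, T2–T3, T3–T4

Yes; width 2.

Checking the three conditions: (i) the bags cover all of {0, 1, 2, 3, 4, 5}; (ii) for each edge, some bag contains both endpoints; (iii) the bags containing any fixed vertex form a subtree. All hold, so the decomposition is valid with width 3 − 1 = 2.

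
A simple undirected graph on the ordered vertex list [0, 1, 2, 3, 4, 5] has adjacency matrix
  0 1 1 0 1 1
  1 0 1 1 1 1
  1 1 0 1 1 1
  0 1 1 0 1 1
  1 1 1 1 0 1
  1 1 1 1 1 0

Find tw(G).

4

A width-4 tree decomposition is:
Bags: B1 = {0, 1, 2, 4, 5}  B2 = {1, 2, 3, 4, 5}
Tree: B1–B2
The largest bag has 5 vertices, giving width 4; this decomposition certifies tw(G) ≤ 4. Conversely, {0, 1, 2, 4, 5} is a clique of size 5, and the vertices of any clique must share a bag in every tree decomposition; so some bag has ≥ 5 vertices and tw(G) ≥ 4. Therefore the treewidth is 4.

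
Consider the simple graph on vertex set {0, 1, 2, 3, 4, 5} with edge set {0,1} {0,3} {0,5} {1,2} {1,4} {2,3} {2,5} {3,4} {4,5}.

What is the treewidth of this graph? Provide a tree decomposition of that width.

Every bag has size at most 4, so the width is 4 − 1 = 3 and tw(G) ≤ 3. For the lower bound: the 4 vertex sets {2,3}, {4,5}, {0}, {1} are disjoint, each induces a connected subgraph, and every pair is joined by at least one edge of G. Contracting each set to a single vertex therefore yields K_{4} as a minor, and since treewidth is minor-monotone, tw(G) ≥ tw(K_{4}) = 3. The upper and lower bounds meet at 3, so that is the treewidth.

Treewidth 3.
One optimal decomposition is:
Bags: B1 = {0, 2, 3, 4}  B2 = {0, 2, 4, 5}  B3 = {0, 1, 2, 4}
Tree: B1–B2, B2–B3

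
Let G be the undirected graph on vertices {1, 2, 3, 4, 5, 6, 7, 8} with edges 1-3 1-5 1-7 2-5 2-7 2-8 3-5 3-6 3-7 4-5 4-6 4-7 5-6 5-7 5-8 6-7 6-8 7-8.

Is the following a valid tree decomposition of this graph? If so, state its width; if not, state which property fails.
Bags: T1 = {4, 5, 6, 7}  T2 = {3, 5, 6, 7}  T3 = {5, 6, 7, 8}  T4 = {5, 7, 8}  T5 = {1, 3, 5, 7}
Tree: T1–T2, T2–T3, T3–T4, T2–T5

A tree decomposition must satisfy three properties: every vertex lies in some bag; for every edge, both endpoints lie together in some bag; and for every vertex, the bags containing it form a connected subtree. Here vertex 2 appears in no bag, so the decomposition is invalid.

No — vertex 2 appears in no bag.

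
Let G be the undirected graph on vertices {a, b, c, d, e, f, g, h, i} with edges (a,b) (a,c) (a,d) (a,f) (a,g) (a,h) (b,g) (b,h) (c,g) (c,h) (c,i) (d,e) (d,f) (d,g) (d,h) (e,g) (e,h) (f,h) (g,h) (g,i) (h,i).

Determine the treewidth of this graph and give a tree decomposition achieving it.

Treewidth 3.
One such decomposition:
Bags: B1 = {a, d, g, h}  B2 = {a, d, f, h}  B3 = {a, c, g, h}  B4 = {d, e, g, h}  B5 = {a, b, g, h}  B6 = {c, g, h, i}
Tree: B1–B2, B1–B3, B1–B4, B3–B5, B3–B6

Each bag holds 4 vertices, so the decomposition has width 3, which upper-bounds the treewidth. Conversely, {d, e, g, h} is a clique of size 4, and the vertices of any clique must share a bag in every tree decomposition; so some bag has ≥ 4 vertices and tw(G) ≥ 3. Therefore the treewidth is 3.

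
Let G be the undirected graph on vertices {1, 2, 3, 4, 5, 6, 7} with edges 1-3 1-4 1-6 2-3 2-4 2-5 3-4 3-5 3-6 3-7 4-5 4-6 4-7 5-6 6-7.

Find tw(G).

A width-3 tree decomposition is:
Bags: B1 = {3, 4, 5, 6}  B2 = {2, 3, 4, 5}  B3 = {3, 4, 6, 7}  B4 = {1, 3, 4, 6}
Tree: B1–B2, B1–B3, B3–B4
Every bag has size at most 4, so the width is 4 − 1 = 3 and tw(G) ≤ 3. Conversely, {2, 3, 4, 5} is a clique of size 4, and the vertices of any clique must share a bag in every tree decomposition; so some bag has ≥ 4 vertices and tw(G) ≥ 3. Combining the bounds, tw(G) = 3.

3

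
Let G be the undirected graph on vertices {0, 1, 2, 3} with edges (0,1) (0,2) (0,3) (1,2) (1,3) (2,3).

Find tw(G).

3

A width-3 tree decomposition is:
Bags: B1 = {0, 1, 2, 3}
Tree: (single bag)
With just one bag of size 4, the width is 4 − 1 = 3, so tw(G) ≤ 3. Conversely, {0, 1, 2, 3} is a clique of size 4, and the vertices of any clique must share a bag in every tree decomposition; so some bag has ≥ 4 vertices and tw(G) ≥ 3. Hence tw(G) = 3 exactly.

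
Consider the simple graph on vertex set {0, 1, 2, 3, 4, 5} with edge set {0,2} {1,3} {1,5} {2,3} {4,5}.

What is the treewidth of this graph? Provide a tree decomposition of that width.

Every bag has size at most 2, so the width is 2 − 1 = 1 and tw(G) ≤ 1. Any graph with an edge has treewidth ≥ 1, and G has the edge 4–5. The upper and lower bounds meet at 1, so that is the treewidth.

Treewidth 1.
One such decomposition:
Bags: B1 = {4, 5}  B2 = {1, 5}  B3 = {1, 3}  B4 = {2, 3}  B5 = {0, 2}
Tree: B1–B2, B2–B3, B3–B4, B4–B5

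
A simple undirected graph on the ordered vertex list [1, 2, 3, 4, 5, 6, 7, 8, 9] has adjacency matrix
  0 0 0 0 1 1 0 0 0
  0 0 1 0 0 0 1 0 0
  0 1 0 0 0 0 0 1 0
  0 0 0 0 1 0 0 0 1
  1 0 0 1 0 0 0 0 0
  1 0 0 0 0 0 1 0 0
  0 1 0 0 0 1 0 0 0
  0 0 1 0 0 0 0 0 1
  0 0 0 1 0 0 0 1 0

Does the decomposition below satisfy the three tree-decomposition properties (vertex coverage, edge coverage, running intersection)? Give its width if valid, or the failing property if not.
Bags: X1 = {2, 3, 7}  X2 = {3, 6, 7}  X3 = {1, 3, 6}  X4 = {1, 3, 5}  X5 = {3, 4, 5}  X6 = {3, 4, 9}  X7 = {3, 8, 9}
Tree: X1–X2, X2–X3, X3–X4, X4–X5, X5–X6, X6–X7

Checking the three conditions: (i) the bags cover all of {1, 2, 3, 4, 5, 6, 7, 8, 9}; (ii) for each edge, some bag contains both endpoints; (iii) the bags containing any fixed vertex form a subtree. All hold, so the decomposition is valid with width 3 − 1 = 2.

Yes; width 2.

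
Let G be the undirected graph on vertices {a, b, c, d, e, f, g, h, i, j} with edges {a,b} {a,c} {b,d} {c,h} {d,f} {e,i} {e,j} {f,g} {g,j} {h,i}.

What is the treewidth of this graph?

2

A width-2 tree decomposition is:
Bags: B1 = {a, b, d}  B2 = {a, d, f}  B3 = {a, f, g}  B4 = {a, g, j}  B5 = {a, e, j}  B6 = {a, e, i}  B7 = {a, h, i}  B8 = {a, c, h}
Tree: B1–B2, B2–B3, B3–B4, B4–B5, B5–B6, B6–B7, B7–B8
Every bag has size at most 3, so the width is 3 − 1 = 2 and tw(G) ≤ 2. For the lower bound, G contains the cycle a–b–d–f–g–j–e–i–h–c–a, so G is not a forest; only forests have treewidth ≤ 1, hence tw(G) ≥ 2. Hence tw(G) = 2 exactly.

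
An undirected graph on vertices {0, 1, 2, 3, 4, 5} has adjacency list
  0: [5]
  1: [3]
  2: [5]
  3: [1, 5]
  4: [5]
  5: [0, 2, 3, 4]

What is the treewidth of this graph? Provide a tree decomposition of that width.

Treewidth 1.
Bags: B1 = {3, 5}  B2 = {0, 5}  B3 = {4, 5}  B4 = {1, 3}  B5 = {2, 5}
Tree: B1–B2, B1–B3, B1–B4, B1–B5

The largest bag has 2 vertices, giving width 1; this decomposition certifies tw(G) ≤ 1. G has an edge, so its treewidth is at least 1. Therefore the treewidth is 1.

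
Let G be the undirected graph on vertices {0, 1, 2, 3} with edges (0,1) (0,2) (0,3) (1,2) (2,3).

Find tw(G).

2

A width-2 tree decomposition is:
Bags: B1 = {0, 1, 2}  B2 = {0, 2, 3}
Tree: B1–B2
The largest bag has 3 vertices, giving width 2; this decomposition certifies tw(G) ≤ 2. On the other hand G contains the 3-clique {0, 1, 2}. A clique must lie in a single bag of any decomposition, so no decomposition can have width below 2. Combining the bounds, tw(G) = 2.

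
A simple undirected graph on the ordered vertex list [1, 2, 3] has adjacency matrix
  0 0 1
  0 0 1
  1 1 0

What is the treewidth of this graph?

A width-1 tree decomposition is:
Bags: B1 = {2, 3}  B2 = {1, 3}
Tree: B1–B2
Each bag holds 2 vertices, so the decomposition has width 1, which upper-bounds the treewidth. G has an edge, so its treewidth is at least 1. Hence tw(G) = 1 exactly.

1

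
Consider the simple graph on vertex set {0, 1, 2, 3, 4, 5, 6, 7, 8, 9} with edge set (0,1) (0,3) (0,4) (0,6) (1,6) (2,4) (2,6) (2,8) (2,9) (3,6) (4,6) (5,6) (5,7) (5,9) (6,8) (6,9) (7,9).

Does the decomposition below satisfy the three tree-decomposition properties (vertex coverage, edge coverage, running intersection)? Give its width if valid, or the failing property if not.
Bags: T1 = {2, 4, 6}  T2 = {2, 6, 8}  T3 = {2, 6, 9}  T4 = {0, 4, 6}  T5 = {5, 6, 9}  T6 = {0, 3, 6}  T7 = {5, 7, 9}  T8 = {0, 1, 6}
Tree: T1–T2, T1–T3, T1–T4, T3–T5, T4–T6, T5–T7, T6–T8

Yes; width 2.

Checking the three conditions: (i) the bags cover all of {0, 1, 2, 3, 4, 5, 6, 7, 8, 9}; (ii) for each edge, some bag contains both endpoints; (iii) the bags containing any fixed vertex form a subtree. All hold, so the decomposition is valid with width 3 − 1 = 2.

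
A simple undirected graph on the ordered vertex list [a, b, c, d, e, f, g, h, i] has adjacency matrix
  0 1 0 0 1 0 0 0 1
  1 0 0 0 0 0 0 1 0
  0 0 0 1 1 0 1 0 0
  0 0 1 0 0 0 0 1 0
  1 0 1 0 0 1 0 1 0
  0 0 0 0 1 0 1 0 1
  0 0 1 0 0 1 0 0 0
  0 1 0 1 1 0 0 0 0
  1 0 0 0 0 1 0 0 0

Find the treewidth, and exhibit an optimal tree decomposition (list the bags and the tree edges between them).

The largest bag has 4 vertices, giving width 3; this decomposition certifies tw(G) ≤ 3. For the lower bound: the 4 vertex sets {a,b,i}, {h}, {e}, {c,d,f,g} are disjoint, each induces a connected subgraph, and every pair is joined by at least one edge of G. Contracting each set to a single vertex therefore yields K_{4} as a minor, and since treewidth is minor-monotone, tw(G) ≥ tw(K_{4}) = 3. The upper and lower bounds meet at 3, so that is the treewidth.

Treewidth 3.
One such decomposition:
Bags: B1 = {a, b, h, i}  B2 = {a, e, h, i}  B3 = {e, f, h, i}  B4 = {d, e, f, h}  B5 = {c, d, e, f}  B6 = {c, d, f, g}
Tree: B1–B2, B2–B3, B3–B4, B4–B5, B5–B6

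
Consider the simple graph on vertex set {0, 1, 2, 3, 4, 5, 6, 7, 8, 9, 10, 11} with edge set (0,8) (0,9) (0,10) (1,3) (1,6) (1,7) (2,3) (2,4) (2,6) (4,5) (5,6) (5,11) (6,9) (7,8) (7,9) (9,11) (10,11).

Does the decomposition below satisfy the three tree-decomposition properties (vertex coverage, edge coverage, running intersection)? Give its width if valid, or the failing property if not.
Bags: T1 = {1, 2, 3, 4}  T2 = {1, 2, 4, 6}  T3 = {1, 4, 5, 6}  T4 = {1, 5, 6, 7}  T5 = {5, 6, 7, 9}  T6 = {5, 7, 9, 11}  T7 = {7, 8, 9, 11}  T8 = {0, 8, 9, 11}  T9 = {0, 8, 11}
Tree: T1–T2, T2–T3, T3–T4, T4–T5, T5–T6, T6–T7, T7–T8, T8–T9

A tree decomposition must satisfy three properties: every vertex lies in some bag; for every edge, both endpoints lie together in some bag; and for every vertex, the bags containing it form a connected subtree. Here vertex 10 appears in no bag, so the decomposition is invalid.

No — vertex 10 appears in no bag.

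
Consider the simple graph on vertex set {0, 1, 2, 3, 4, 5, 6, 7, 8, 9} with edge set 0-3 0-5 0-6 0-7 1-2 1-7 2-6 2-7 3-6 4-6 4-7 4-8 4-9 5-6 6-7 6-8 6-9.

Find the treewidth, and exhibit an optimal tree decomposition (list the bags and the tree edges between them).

Treewidth 2.
One such decomposition:
Bags: B1 = {0, 6, 7}  B2 = {4, 6, 7}  B3 = {4, 6, 8}  B4 = {0, 3, 6}  B5 = {2, 6, 7}  B6 = {1, 2, 7}  B7 = {4, 6, 9}  B8 = {0, 5, 6}
Tree: B1–B2, B2–B3, B1–B4, B1–B5, B5–B6, B2–B7, B1–B8

Each bag holds 3 vertices, so the decomposition has width 2, which upper-bounds the treewidth. Conversely, {1, 2, 7} is a clique of size 3, and the vertices of any clique must share a bag in every tree decomposition; so some bag has ≥ 3 vertices and tw(G) ≥ 2. Combining the bounds, tw(G) = 2.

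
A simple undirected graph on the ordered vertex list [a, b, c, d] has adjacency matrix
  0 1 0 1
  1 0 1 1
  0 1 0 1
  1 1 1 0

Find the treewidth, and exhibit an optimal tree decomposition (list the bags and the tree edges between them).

Treewidth 2.
One such decomposition:
Bags: B1 = {b, c, d}  B2 = {a, b, d}
Tree: B1–B2

Each bag holds 3 vertices, so the decomposition has width 2, which upper-bounds the treewidth. Conversely, {b, c, d} is a clique of size 3, and the vertices of any clique must share a bag in every tree decomposition; so some bag has ≥ 3 vertices and tw(G) ≥ 2. Combining the bounds, tw(G) = 2.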